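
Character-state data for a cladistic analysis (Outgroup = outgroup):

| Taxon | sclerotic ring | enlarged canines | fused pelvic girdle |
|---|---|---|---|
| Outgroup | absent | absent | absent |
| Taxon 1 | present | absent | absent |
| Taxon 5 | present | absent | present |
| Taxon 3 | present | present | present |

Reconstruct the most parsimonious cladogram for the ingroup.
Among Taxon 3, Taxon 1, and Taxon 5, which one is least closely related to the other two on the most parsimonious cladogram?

The outgroup has state 'absent' for every character, so 'present' is the derived state throughout.
sclerotic ring (derived state 'present') is shared by all ingroup taxa — unites the whole ingroup.
enlarged canines (derived state 'present') is unique to Taxon 3 (autapomorphy; uninformative for grouping).
Only Taxon 3 and Taxon 5 show the derived state 'present' for fused pelvic girdle, supporting them as a clade.
Most parsimonious ingroup topology: (Taxon 1,(Taxon 5,Taxon 3)).
Taxon 3 and Taxon 5 share a more recent common ancestor with each other than either does with Taxon 1, so Taxon 1 is the least closely related of the three.

Taxon 1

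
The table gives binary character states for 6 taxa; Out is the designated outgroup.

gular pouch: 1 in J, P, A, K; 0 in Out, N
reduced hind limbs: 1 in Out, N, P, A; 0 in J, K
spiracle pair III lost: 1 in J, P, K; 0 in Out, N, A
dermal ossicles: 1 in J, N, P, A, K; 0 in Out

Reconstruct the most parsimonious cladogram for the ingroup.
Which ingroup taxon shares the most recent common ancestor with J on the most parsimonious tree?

Character polarity is set by the outgroup: the derived state is whichever differs from the outgroup's state, so for reduced hind limbs the derived state is '0', and for the remaining characters it is '1'.
Only A, J, K, and P show the derived state '1' for gular pouch, supporting them as a clade.
reduced hind limbs (derived state '0') is shared by J and K — a synapomorphy uniting that clade.
spiracle pair III lost (derived state '1') is shared by J, K, and P — a synapomorphy uniting that clade.
dermal ossicles (derived state '1') is shared by all ingroup taxa — unites the whole ingroup.
Most parsimonious ingroup topology: ((((J,K),P),A),N).
J and K form a cherry on this tree, so they are sister taxa.

K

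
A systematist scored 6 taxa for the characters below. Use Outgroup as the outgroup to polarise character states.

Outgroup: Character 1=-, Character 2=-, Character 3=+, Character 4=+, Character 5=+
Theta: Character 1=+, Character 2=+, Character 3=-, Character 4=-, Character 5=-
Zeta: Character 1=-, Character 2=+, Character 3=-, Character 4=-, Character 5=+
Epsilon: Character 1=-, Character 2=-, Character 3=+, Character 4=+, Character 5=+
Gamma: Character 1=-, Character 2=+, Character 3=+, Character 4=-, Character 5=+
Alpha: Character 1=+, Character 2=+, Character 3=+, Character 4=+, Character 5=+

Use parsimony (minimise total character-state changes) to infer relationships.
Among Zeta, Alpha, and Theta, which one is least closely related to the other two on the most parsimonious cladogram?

Character polarity is set by the outgroup: the derived state is whichever differs from the outgroup's state, so for Character 3, Character 4, Character 5 the derived state is '-', and for the remaining characters it is '+'.
Character 1 (state '+') occurs in Alpha and Theta but conflicts with the nesting implied by the other characters — most parsimoniously interpreted as homoplasy.
Only Alpha, Gamma, Theta, and Zeta show the derived state '+' for Character 2, supporting them as a clade.
Character 3: derived state '-' in Theta and Zeta only — synapomorphy for {Theta, Zeta}.
Character 4: derived state '-' in Gamma, Theta, and Zeta only — synapomorphy for {Gamma, Theta, Zeta}.
Character 5: derived state '-' in Theta only — an autapomorphy, so it tells us nothing about relationships among taxa.
Most parsimonious ingroup topology: ((((Theta,Zeta),Gamma),Alpha),Epsilon).
Zeta and Theta share a more recent common ancestor with each other than either does with Alpha, so Alpha is the least closely related of the three.

Alpha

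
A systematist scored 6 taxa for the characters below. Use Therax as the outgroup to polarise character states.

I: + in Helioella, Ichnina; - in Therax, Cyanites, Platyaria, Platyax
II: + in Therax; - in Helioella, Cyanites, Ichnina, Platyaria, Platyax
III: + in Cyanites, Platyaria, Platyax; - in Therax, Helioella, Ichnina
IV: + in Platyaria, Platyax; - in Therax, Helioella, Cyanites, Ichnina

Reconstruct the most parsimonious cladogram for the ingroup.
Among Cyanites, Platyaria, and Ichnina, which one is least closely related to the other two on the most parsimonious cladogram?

Ichnina

Character polarity is set by the outgroup: the derived state is whichever differs from the outgroup's state, so for II the derived state is '-', and for the remaining characters it is '+'.
Only Helioella and Ichnina show the derived state '+' for I, supporting them as a clade.
II (derived state '-') is shared by all ingroup taxa — unites the whole ingroup.
Only Cyanites, Platyaria, and Platyax show the derived state '+' for III, supporting them as a clade.
Only Platyaria and Platyax show the derived state '+' for IV, supporting them as a clade.
Most parsimonious ingroup topology: ((Helioella,Ichnina),(Cyanites,(Platyaria,Platyax))).
Platyaria and Cyanites share a more recent common ancestor with each other than either does with Ichnina, so Ichnina is the least closely related of the three.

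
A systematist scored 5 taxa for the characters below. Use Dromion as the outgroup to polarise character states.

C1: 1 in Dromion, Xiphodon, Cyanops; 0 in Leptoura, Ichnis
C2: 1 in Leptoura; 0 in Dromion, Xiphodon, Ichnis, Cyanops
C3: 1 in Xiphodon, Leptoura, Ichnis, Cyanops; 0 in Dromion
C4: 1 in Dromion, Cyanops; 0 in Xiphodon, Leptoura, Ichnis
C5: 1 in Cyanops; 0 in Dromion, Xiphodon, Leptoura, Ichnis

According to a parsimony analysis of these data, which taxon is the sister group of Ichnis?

Character polarity is set by the outgroup: the derived state is whichever differs from the outgroup's state, so for C1, C4 the derived state is '0', and for the remaining characters it is '1'.
C1: derived state '0' in Ichnis and Leptoura only — synapomorphy for {Ichnis, Leptoura}.
C2 (derived state '1') is unique to Leptoura (autapomorphy; uninformative for grouping).
C3 (derived state '1') is shared by all ingroup taxa — unites the whole ingroup.
C4: derived state '0' in Ichnis, Leptoura, and Xiphodon only — synapomorphy for {Ichnis, Leptoura, Xiphodon}.
C5 (derived state '1') is unique to Cyanops (autapomorphy; uninformative for grouping).
Most parsimonious ingroup topology: ((Xiphodon,(Leptoura,Ichnis)),Cyanops).
Ichnis and Leptoura form a cherry on this tree, so they are sister taxa.

Leptoura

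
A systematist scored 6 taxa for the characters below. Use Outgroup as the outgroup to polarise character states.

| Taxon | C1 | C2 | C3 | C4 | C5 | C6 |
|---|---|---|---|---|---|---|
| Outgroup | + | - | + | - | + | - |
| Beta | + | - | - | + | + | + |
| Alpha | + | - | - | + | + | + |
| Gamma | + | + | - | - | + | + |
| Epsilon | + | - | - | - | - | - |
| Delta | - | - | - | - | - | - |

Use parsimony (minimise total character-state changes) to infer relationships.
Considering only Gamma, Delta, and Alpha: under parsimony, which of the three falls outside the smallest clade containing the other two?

Delta

Character polarity is set by the outgroup: the derived state is whichever differs from the outgroup's state, so for C1, C3, C5 the derived state is '-', and for the remaining characters it is '+'.
C1: derived state '-' in Delta only — an autapomorphy, so it tells us nothing about relationships among taxa.
C2: derived state '+' in Gamma only — an autapomorphy, so it tells us nothing about relationships among taxa.
C3 (derived state '-') is shared by all ingroup taxa — unites the whole ingroup.
Only Alpha and Beta show the derived state '+' for C4, supporting them as a clade.
Only Delta and Epsilon show the derived state '-' for C5, supporting them as a clade.
Only Alpha, Beta, and Gamma show the derived state '+' for C6, supporting them as a clade.
Most parsimonious ingroup topology: (((Alpha,Beta),Gamma),(Delta,Epsilon)).
Alpha and Gamma share a more recent common ancestor with each other than either does with Delta, so Delta is the least closely related of the three.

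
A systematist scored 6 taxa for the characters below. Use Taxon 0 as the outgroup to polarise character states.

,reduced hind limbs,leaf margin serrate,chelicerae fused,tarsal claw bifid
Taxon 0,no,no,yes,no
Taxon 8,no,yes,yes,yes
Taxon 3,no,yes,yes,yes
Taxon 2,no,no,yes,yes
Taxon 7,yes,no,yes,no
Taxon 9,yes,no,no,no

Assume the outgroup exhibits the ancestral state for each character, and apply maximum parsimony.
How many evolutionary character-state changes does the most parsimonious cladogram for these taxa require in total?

4

Character polarity is set by the outgroup: the derived state is whichever differs from the outgroup's state, so for chelicerae fused the derived state is 'no', and for the remaining characters it is 'yes'.
Only Taxon 7 and Taxon 9 show the derived state 'yes' for reduced hind limbs, supporting them as a clade.
Only Taxon 3 and Taxon 8 show the derived state 'yes' for leaf margin serrate, supporting them as a clade.
chelicerae fused: derived state 'no' in Taxon 9 only — an autapomorphy, so it tells us nothing about relationships among taxa.
tarsal claw bifid: derived state 'yes' in Taxon 2, Taxon 3, and Taxon 8 only — synapomorphy for {Taxon 2, Taxon 3, Taxon 8}.
Most parsimonious ingroup topology: (((Taxon 8,Taxon 3),Taxon 2),(Taxon 7,Taxon 9)).
Changes per character on this tree: reduced hind limbs: 1; leaf margin serrate: 1; chelicerae fused: 1; tarsal claw bifid: 1.
Total = 4.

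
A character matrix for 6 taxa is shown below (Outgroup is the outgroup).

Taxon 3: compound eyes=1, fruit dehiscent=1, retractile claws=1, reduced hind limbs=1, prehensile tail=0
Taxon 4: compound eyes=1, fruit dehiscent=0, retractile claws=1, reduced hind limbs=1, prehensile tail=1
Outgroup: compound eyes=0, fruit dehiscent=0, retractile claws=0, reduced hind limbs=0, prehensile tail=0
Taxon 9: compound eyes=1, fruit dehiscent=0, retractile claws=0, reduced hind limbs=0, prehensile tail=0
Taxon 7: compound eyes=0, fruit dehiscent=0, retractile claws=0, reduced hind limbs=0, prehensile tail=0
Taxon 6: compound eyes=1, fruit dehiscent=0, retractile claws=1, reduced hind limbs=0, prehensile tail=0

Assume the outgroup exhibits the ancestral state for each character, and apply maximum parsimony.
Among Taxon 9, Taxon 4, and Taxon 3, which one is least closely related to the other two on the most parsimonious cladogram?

Taxon 9

The outgroup has state '0' for every character, so '1' is the derived state throughout.
compound eyes: derived state '1' in Taxon 3, Taxon 4, Taxon 6, and Taxon 9 only — synapomorphy for {Taxon 3, Taxon 4, Taxon 6, Taxon 9}.
fruit dehiscent (derived state '1') is unique to Taxon 3 (autapomorphy; uninformative for grouping).
retractile claws (derived state '1') is shared by Taxon 3, Taxon 4, and Taxon 6 — a synapomorphy uniting that clade.
reduced hind limbs: derived state '1' in Taxon 3 and Taxon 4 only — synapomorphy for {Taxon 3, Taxon 4}.
prehensile tail (derived state '1') is unique to Taxon 4 (autapomorphy; uninformative for grouping).
Most parsimonious ingroup topology: (((Taxon 6,(Taxon 4,Taxon 3)),Taxon 9),Taxon 7).
Taxon 3 and Taxon 4 share a more recent common ancestor with each other than either does with Taxon 9, so Taxon 9 is the least closely related of the three.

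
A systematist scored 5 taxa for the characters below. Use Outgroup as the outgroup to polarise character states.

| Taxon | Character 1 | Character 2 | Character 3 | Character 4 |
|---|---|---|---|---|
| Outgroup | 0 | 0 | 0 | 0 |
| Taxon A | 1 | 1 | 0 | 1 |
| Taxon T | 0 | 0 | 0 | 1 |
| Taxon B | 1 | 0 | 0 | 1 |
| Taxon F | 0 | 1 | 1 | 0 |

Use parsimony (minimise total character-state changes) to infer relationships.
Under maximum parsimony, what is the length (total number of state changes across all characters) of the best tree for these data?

The outgroup has state '0' for every character, so '1' is the derived state throughout.
Character 1 (derived state '1') is shared by Taxon A and Taxon B — a synapomorphy uniting that clade.
Character 2 groups Taxon A and Taxon F, which is incompatible with the clades supported by the remaining characters; treating it as convergent (homoplasy) costs fewer steps than any alternative tree.
Character 3 (derived state '1') is unique to Taxon F (autapomorphy; uninformative for grouping).
Character 4: derived state '1' in Taxon A, Taxon B, and Taxon T only — synapomorphy for {Taxon A, Taxon B, Taxon T}.
Most parsimonious ingroup topology: (((Taxon A,Taxon B),Taxon T),Taxon F).
Changes per character on this tree: Character 1: 1; Character 2: 2; Character 3: 1; Character 4: 1.
Total = 5.

5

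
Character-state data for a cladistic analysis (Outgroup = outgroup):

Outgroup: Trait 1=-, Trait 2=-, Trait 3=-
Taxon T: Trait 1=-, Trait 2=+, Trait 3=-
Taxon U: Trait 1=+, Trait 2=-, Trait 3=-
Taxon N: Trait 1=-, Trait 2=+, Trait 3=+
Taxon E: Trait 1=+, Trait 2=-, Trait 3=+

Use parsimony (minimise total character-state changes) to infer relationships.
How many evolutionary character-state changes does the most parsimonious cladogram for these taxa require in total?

4

The outgroup has state '-' for every character, so '+' is the derived state throughout.
Only Taxon E and Taxon U show the derived state '+' for Trait 1, supporting them as a clade.
Only Taxon N and Taxon T show the derived state '+' for Trait 2, supporting them as a clade.
Trait 3 groups Taxon E and Taxon N, which is incompatible with the clades supported by the remaining characters; treating it as convergent (homoplasy) costs fewer steps than any alternative tree.
Most parsimonious ingroup topology: ((Taxon T,Taxon N),(Taxon U,Taxon E)).
Changes per character on this tree: Trait 1: 1; Trait 2: 1; Trait 3: 2.
Total = 4.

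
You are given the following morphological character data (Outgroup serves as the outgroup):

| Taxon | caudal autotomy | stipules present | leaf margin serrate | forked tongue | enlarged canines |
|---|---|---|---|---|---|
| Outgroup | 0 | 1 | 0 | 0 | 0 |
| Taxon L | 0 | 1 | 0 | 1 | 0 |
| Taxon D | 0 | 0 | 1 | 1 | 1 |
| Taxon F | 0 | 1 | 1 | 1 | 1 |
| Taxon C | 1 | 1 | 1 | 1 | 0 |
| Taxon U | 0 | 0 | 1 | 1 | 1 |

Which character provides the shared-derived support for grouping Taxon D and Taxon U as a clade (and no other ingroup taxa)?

Character polarity is set by the outgroup: the derived state is whichever differs from the outgroup's state, so for stipules present the derived state is '0', and for the remaining characters it is '1'.
caudal autotomy (derived state '1') is unique to Taxon C (autapomorphy; uninformative for grouping).
Only Taxon D and Taxon U show the derived state '0' for stipules present, supporting them as a clade.
leaf margin serrate (derived state '1') is shared by Taxon C, Taxon D, Taxon F, and Taxon U — a synapomorphy uniting that clade.
All ingroup taxa share the derived state '1' for forked tongue; it defines the ingroup but does not resolve relationships within it.
Only Taxon D, Taxon F, and Taxon U show the derived state '1' for enlarged canines, supporting them as a clade.
Most parsimonious ingroup topology: (Taxon L,(((Taxon D,Taxon U),Taxon F),Taxon C)).
The clade {Taxon D, Taxon U} is supported by stipules present: its derived state '0' occurs in exactly those taxa and in no other taxon (including the outgroup).

stipules present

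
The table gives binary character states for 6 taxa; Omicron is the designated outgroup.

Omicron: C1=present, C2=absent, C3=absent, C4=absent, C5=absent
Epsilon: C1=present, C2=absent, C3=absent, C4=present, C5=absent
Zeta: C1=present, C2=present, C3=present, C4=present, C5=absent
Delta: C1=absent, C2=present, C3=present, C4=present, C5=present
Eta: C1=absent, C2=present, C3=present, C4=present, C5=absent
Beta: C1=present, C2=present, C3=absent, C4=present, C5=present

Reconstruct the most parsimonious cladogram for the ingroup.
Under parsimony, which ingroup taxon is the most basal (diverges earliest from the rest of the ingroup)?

Epsilon

Character polarity is set by the outgroup: the derived state is whichever differs from the outgroup's state, so for C1 the derived state is 'absent', and for the remaining characters it is 'present'.
C1 (derived state 'absent') is shared by Delta and Eta — a synapomorphy uniting that clade.
C2 (derived state 'present') is shared by Beta, Delta, Eta, and Zeta — a synapomorphy uniting that clade.
C3: derived state 'present' in Delta, Eta, and Zeta only — synapomorphy for {Delta, Eta, Zeta}.
All ingroup taxa share the derived state 'present' for C4; it defines the ingroup but does not resolve relationships within it.
C5 groups Beta and Delta, which is incompatible with the clades supported by the remaining characters; treating it as convergent (homoplasy) costs fewer steps than any alternative tree.
Most parsimonious ingroup topology: (Epsilon,((Zeta,(Delta,Eta)),Beta)).
Epsilon is sister to the clade containing all other ingroup taxa, so it is the earliest-diverging (most basal) ingroup lineage.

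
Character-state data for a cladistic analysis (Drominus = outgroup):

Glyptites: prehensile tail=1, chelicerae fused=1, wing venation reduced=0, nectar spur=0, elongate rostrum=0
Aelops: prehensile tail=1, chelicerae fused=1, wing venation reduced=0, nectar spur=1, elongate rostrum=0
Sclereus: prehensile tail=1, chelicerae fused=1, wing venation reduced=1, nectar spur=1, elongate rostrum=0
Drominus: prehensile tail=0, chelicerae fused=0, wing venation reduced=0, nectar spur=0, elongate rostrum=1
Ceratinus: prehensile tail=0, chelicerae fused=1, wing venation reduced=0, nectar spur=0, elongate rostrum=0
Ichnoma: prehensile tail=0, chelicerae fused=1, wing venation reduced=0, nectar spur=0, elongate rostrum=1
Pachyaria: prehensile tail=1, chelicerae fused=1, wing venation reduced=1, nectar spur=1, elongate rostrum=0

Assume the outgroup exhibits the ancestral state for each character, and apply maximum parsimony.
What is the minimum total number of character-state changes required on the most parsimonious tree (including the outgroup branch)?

Character polarity is set by the outgroup: the derived state is whichever differs from the outgroup's state, so for elongate rostrum the derived state is '0', and for the remaining characters it is '1'.
Only Aelops, Glyptites, Pachyaria, and Sclereus show the derived state '1' for prehensile tail, supporting them as a clade.
All ingroup taxa share the derived state '1' for chelicerae fused; it defines the ingroup but does not resolve relationships within it.
wing venation reduced (derived state '1') is shared by Pachyaria and Sclereus — a synapomorphy uniting that clade.
Only Aelops, Pachyaria, and Sclereus show the derived state '1' for nectar spur, supporting them as a clade.
elongate rostrum (derived state '0') is shared by Aelops, Ceratinus, Glyptites, Pachyaria, and Sclereus — a synapomorphy uniting that clade.
Most parsimonious ingroup topology: ((Ceratinus,((Aelops,(Pachyaria,Sclereus)),Glyptites)),Ichnoma).
Changes per character on this tree: prehensile tail: 1; chelicerae fused: 1; wing venation reduced: 1; nectar spur: 1; elongate rostrum: 1.
Total = 5.

5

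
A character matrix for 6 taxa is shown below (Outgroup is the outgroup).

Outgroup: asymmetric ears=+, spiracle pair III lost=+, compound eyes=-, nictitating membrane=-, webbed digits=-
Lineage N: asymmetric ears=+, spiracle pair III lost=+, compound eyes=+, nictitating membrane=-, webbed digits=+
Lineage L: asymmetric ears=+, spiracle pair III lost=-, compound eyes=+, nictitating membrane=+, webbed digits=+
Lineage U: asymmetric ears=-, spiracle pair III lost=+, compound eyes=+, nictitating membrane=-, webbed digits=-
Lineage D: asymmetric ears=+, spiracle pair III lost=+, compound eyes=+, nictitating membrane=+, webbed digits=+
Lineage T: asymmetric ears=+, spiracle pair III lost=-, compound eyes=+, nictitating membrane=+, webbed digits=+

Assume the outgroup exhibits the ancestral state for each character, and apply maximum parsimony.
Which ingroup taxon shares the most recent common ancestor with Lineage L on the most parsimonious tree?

Lineage T

Character polarity is set by the outgroup: the derived state is whichever differs from the outgroup's state, so for asymmetric ears, spiracle pair III lost the derived state is '-', and for the remaining characters it is '+'.
asymmetric ears: derived state '-' in Lineage U only — an autapomorphy, so it tells us nothing about relationships among taxa.
spiracle pair III lost (derived state '-') is shared by Lineage L and Lineage T — a synapomorphy uniting that clade.
compound eyes (derived state '+') is shared by all ingroup taxa — unites the whole ingroup.
Only Lineage D, Lineage L, and Lineage T show the derived state '+' for nictitating membrane, supporting them as a clade.
Only Lineage D, Lineage L, Lineage N, and Lineage T show the derived state '+' for webbed digits, supporting them as a clade.
Most parsimonious ingroup topology: ((Lineage N,((Lineage L,Lineage T),Lineage D)),Lineage U).
Lineage L and Lineage T form a cherry on this tree, so they are sister taxa.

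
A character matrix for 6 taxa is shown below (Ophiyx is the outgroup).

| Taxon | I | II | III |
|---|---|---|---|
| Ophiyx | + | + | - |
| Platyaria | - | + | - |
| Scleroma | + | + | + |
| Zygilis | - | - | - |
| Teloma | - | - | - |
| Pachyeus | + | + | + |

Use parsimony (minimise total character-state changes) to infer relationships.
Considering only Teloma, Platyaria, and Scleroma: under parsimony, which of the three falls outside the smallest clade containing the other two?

Scleroma

Character polarity is set by the outgroup: the derived state is whichever differs from the outgroup's state, so for I, II the derived state is '-', and for the remaining characters it is '+'.
I: derived state '-' in Platyaria, Teloma, and Zygilis only — synapomorphy for {Platyaria, Teloma, Zygilis}.
Only Teloma and Zygilis show the derived state '-' for II, supporting them as a clade.
III (derived state '+') is shared by Pachyeus and Scleroma — a synapomorphy uniting that clade.
Most parsimonious ingroup topology: ((Platyaria,(Zygilis,Teloma)),(Scleroma,Pachyeus)).
Teloma and Platyaria share a more recent common ancestor with each other than either does with Scleroma, so Scleroma is the least closely related of the three.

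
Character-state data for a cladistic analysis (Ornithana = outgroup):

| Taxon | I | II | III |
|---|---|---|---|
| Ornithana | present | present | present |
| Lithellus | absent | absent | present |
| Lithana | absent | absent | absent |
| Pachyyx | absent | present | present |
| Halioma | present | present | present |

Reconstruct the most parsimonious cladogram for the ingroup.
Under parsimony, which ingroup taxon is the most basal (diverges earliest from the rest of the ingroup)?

Halioma

The outgroup has state 'present' for every character, so 'absent' is the derived state throughout.
Only Lithana, Lithellus, and Pachyyx show the derived state 'absent' for I, supporting them as a clade.
II (derived state 'absent') is shared by Lithana and Lithellus — a synapomorphy uniting that clade.
III: derived state 'absent' in Lithana only — an autapomorphy, so it tells us nothing about relationships among taxa.
Most parsimonious ingroup topology: ((Pachyyx,(Lithana,Lithellus)),Halioma).
Halioma is sister to the clade containing all other ingroup taxa, so it is the earliest-diverging (most basal) ingroup lineage.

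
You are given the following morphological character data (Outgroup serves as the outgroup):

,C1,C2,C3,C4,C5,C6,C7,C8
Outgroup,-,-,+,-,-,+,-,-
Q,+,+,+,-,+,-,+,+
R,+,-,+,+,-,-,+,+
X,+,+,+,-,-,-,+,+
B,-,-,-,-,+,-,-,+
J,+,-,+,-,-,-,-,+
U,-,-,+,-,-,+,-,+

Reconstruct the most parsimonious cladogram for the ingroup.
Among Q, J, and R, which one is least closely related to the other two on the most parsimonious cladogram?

J

Character polarity is set by the outgroup: the derived state is whichever differs from the outgroup's state, so for C3, C6 the derived state is '-', and for the remaining characters it is '+'.
C1: derived state '+' in J, Q, R, and X only — synapomorphy for {J, Q, R, X}.
Only Q and X show the derived state '+' for C2, supporting them as a clade.
C3 (derived state '-') is unique to B (autapomorphy; uninformative for grouping).
C4: derived state '+' in R only — an autapomorphy, so it tells us nothing about relationships among taxa.
C5 groups B and Q, which is incompatible with the clades supported by the remaining characters; treating it as convergent (homoplasy) costs fewer steps than any alternative tree.
Only B, J, Q, R, and X show the derived state '-' for C6, supporting them as a clade.
C7: derived state '+' in Q, R, and X only — synapomorphy for {Q, R, X}.
C8 (derived state '+') is shared by all ingroup taxa — unites the whole ingroup.
Most parsimonious ingroup topology: (((((Q,X),R),J),B),U).
Q and R share a more recent common ancestor with each other than either does with J, so J is the least closely related of the three.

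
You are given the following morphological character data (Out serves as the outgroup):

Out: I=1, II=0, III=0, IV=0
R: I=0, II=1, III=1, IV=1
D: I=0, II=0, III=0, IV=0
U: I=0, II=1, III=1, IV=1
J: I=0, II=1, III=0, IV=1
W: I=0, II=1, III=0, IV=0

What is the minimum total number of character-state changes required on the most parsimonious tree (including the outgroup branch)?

4

Character polarity is set by the outgroup: the derived state is whichever differs from the outgroup's state, so for I the derived state is '0', and for the remaining characters it is '1'.
All ingroup taxa share the derived state '0' for I; it defines the ingroup but does not resolve relationships within it.
II: derived state '1' in J, R, U, and W only — synapomorphy for {J, R, U, W}.
Only R and U show the derived state '1' for III, supporting them as a clade.
Only J, R, and U show the derived state '1' for IV, supporting them as a clade.
Most parsimonious ingroup topology: ((((R,U),J),W),D).
Changes per character on this tree: I: 1; II: 1; III: 1; IV: 1.
Total = 4.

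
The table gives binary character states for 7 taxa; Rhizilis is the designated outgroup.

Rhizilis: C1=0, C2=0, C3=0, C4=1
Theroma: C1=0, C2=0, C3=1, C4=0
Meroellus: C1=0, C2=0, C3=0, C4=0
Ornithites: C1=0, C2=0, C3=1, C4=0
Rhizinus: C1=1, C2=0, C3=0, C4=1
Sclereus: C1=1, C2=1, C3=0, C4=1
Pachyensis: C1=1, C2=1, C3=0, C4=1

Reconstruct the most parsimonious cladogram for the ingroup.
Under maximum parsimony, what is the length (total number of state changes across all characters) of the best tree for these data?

4

Character polarity is set by the outgroup: the derived state is whichever differs from the outgroup's state, so for C4 the derived state is '0', and for the remaining characters it is '1'.
C1: derived state '1' in Pachyensis, Rhizinus, and Sclereus only — synapomorphy for {Pachyensis, Rhizinus, Sclereus}.
Only Pachyensis and Sclereus show the derived state '1' for C2, supporting them as a clade.
C3: derived state '1' in Ornithites and Theroma only — synapomorphy for {Ornithites, Theroma}.
C4 (derived state '0') is shared by Meroellus, Ornithites, and Theroma — a synapomorphy uniting that clade.
Most parsimonious ingroup topology: (((Theroma,Ornithites),Meroellus),(Rhizinus,(Sclereus,Pachyensis))).
Changes per character on this tree: C1: 1; C2: 1; C3: 1; C4: 1.
Total = 4.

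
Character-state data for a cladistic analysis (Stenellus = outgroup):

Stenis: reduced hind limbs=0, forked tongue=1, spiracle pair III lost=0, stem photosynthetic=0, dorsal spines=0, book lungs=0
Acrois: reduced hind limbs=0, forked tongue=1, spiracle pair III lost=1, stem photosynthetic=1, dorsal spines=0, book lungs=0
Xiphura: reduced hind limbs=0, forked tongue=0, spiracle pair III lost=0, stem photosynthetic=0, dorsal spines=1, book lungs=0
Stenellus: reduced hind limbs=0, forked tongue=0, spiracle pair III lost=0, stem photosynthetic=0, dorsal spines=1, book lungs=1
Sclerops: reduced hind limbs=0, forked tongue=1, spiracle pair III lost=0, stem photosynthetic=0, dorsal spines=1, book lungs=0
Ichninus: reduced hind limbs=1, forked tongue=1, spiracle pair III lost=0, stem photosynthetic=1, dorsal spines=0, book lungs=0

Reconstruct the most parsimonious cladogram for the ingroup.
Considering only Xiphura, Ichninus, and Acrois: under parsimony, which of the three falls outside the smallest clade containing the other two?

Character polarity is set by the outgroup: the derived state is whichever differs from the outgroup's state, so for dorsal spines, book lungs the derived state is '0', and for the remaining characters it is '1'.
reduced hind limbs (derived state '1') is unique to Ichninus (autapomorphy; uninformative for grouping).
forked tongue: derived state '1' in Acrois, Ichninus, Sclerops, and Stenis only — synapomorphy for {Acrois, Ichninus, Sclerops, Stenis}.
spiracle pair III lost (derived state '1') is unique to Acrois (autapomorphy; uninformative for grouping).
stem photosynthetic (derived state '1') is shared by Acrois and Ichninus — a synapomorphy uniting that clade.
dorsal spines (derived state '0') is shared by Acrois, Ichninus, and Stenis — a synapomorphy uniting that clade.
book lungs (derived state '0') is shared by all ingroup taxa — unites the whole ingroup.
Most parsimonious ingroup topology: (Xiphura,((Stenis,(Ichninus,Acrois)),Sclerops)).
Ichninus and Acrois share a more recent common ancestor with each other than either does with Xiphura, so Xiphura is the least closely related of the three.

Xiphura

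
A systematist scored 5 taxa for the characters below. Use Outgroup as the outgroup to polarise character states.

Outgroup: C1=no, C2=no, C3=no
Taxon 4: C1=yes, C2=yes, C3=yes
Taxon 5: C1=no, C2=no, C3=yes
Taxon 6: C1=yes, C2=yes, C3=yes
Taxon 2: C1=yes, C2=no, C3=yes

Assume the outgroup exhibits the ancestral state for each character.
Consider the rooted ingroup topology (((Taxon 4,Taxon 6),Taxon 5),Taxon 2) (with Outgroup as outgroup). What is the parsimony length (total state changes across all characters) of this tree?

4

Map each character onto (((Taxon 4,Taxon 6),Taxon 5),Taxon 2) (rooted by Outgroup) and count the minimum state changes it requires (Fitch parsimony):
C1: 2; C2: 1; C3: 1.
Total tree length = 4.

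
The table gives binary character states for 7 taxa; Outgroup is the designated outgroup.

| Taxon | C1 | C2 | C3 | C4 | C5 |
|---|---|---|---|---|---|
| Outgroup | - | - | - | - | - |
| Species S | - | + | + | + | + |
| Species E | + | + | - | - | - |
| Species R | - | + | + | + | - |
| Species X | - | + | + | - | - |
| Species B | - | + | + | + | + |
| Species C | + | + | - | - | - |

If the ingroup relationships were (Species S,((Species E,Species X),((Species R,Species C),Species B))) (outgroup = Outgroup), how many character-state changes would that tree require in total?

Map each character onto (Species S,((Species E,Species X),((Species R,Species C),Species B))) (rooted by Outgroup) and count the minimum state changes it requires (Fitch parsimony):
C1: 2; C2: 1; C3: 3; C4: 3; C5: 2.
Total tree length = 11.

11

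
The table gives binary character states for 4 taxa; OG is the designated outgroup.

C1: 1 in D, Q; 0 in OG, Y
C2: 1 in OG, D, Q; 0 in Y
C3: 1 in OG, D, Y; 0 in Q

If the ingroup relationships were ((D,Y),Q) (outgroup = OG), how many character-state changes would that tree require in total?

Map each character onto ((D,Y),Q) (rooted by OG) and count the minimum state changes it requires (Fitch parsimony):
C1: 2; C2: 1; C3: 1.
Total tree length = 4.

4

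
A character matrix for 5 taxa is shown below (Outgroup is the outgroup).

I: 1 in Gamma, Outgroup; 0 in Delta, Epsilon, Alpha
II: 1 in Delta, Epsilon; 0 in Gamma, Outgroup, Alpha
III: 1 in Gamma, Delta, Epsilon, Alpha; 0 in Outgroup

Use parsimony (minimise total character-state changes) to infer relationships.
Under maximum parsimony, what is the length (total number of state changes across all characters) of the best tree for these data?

3

Character polarity is set by the outgroup: the derived state is whichever differs from the outgroup's state, so for I the derived state is '0', and for the remaining characters it is '1'.
I (derived state '0') is shared by Alpha, Delta, and Epsilon — a synapomorphy uniting that clade.
II: derived state '1' in Delta and Epsilon only — synapomorphy for {Delta, Epsilon}.
All ingroup taxa share the derived state '1' for III; it defines the ingroup but does not resolve relationships within it.
Most parsimonious ingroup topology: ((Alpha,(Delta,Epsilon)),Gamma).
Changes per character on this tree: I: 1; II: 1; III: 1.
Total = 3.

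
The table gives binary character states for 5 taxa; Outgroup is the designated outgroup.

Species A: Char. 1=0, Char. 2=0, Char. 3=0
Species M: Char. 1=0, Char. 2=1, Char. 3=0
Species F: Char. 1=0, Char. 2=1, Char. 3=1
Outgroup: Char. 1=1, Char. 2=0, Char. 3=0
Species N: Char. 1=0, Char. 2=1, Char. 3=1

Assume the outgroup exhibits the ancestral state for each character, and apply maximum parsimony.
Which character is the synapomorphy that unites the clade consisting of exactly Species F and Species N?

Character polarity is set by the outgroup: the derived state is whichever differs from the outgroup's state, so for Char. 1 the derived state is '0', and for the remaining characters it is '1'.
All ingroup taxa share the derived state '0' for Char. 1; it defines the ingroup but does not resolve relationships within it.
Only Species F, Species M, and Species N show the derived state '1' for Char. 2, supporting them as a clade.
Char. 3 (derived state '1') is shared by Species F and Species N — a synapomorphy uniting that clade.
Most parsimonious ingroup topology: (((Species F,Species N),Species M),Species A).
The clade {Species F, Species N} is supported by Char. 3: its derived state '1' occurs in exactly those taxa and in no other taxon (including the outgroup).

Char. 3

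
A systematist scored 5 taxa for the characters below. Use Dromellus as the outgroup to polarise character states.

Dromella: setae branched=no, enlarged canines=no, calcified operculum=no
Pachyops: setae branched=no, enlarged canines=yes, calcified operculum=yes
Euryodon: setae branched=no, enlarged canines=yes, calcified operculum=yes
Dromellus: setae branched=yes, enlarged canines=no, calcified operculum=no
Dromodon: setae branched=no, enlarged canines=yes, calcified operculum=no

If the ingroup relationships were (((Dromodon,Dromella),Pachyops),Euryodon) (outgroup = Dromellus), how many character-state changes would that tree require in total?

Map each character onto (((Dromodon,Dromella),Pachyops),Euryodon) (rooted by Dromellus) and count the minimum state changes it requires (Fitch parsimony):
setae branched: 1; enlarged canines: 2; calcified operculum: 2.
Total tree length = 5.

5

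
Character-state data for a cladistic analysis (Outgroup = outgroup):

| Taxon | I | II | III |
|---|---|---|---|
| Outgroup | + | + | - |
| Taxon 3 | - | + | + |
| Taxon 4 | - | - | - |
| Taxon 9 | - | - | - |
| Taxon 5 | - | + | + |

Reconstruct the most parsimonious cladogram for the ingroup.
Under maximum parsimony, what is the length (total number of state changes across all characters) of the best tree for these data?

Character polarity is set by the outgroup: the derived state is whichever differs from the outgroup's state, so for I, II the derived state is '-', and for the remaining characters it is '+'.
I (derived state '-') is shared by all ingroup taxa — unites the whole ingroup.
II (derived state '-') is shared by Taxon 4 and Taxon 9 — a synapomorphy uniting that clade.
III (derived state '+') is shared by Taxon 3 and Taxon 5 — a synapomorphy uniting that clade.
Most parsimonious ingroup topology: ((Taxon 3,Taxon 5),(Taxon 4,Taxon 9)).
Changes per character on this tree: I: 1; II: 1; III: 1.
Total = 3.

3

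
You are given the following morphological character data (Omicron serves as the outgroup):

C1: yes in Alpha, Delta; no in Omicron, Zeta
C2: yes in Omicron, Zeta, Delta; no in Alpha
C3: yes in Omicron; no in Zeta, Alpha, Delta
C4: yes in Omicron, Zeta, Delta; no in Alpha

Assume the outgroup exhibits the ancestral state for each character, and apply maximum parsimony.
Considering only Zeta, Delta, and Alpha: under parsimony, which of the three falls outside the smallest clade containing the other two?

Character polarity is set by the outgroup: the derived state is whichever differs from the outgroup's state, so for C2, C3, C4 the derived state is 'no', and for the remaining characters it is 'yes'.
Only Alpha and Delta show the derived state 'yes' for C1, supporting them as a clade.
C2 (derived state 'no') is unique to Alpha (autapomorphy; uninformative for grouping).
All ingroup taxa share the derived state 'no' for C3; it defines the ingroup but does not resolve relationships within it.
C4 (derived state 'no') is unique to Alpha (autapomorphy; uninformative for grouping).
Most parsimonious ingroup topology: (Zeta,(Delta,Alpha)).
Delta and Alpha share a more recent common ancestor with each other than either does with Zeta, so Zeta is the least closely related of the three.

Zeta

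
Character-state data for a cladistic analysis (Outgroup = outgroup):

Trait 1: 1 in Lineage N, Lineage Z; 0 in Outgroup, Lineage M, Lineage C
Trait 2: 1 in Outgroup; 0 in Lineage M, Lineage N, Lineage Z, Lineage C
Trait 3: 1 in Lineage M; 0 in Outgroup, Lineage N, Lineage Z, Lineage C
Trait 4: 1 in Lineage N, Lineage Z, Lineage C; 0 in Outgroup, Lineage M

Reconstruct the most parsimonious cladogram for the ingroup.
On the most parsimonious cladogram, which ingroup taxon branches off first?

Lineage M

Character polarity is set by the outgroup: the derived state is whichever differs from the outgroup's state, so for Trait 2 the derived state is '0', and for the remaining characters it is '1'.
Trait 1 (derived state '1') is shared by Lineage N and Lineage Z — a synapomorphy uniting that clade.
All ingroup taxa share the derived state '0' for Trait 2; it defines the ingroup but does not resolve relationships within it.
Trait 3 (derived state '1') is unique to Lineage M (autapomorphy; uninformative for grouping).
Trait 4 (derived state '1') is shared by Lineage C, Lineage N, and Lineage Z — a synapomorphy uniting that clade.
Most parsimonious ingroup topology: (Lineage M,((Lineage N,Lineage Z),Lineage C)).
Lineage M is sister to the clade containing all other ingroup taxa, so it is the earliest-diverging (most basal) ingroup lineage.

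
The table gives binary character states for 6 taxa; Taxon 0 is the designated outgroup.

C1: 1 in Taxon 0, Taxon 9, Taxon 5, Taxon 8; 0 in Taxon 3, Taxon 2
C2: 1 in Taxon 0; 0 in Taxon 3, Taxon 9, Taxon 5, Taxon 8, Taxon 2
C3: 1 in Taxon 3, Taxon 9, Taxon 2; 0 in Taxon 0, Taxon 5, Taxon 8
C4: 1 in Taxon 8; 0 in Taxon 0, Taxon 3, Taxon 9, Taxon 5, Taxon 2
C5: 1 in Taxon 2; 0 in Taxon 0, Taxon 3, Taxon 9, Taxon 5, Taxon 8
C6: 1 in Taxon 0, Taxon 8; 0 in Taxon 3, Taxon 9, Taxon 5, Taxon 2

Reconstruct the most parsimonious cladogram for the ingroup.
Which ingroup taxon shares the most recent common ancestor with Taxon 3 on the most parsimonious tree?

Taxon 2

Character polarity is set by the outgroup: the derived state is whichever differs from the outgroup's state, so for C1, C2, C6 the derived state is '0', and for the remaining characters it is '1'.
Only Taxon 2 and Taxon 3 show the derived state '0' for C1, supporting them as a clade.
C2 (derived state '0') is shared by all ingroup taxa — unites the whole ingroup.
C3: derived state '1' in Taxon 2, Taxon 3, and Taxon 9 only — synapomorphy for {Taxon 2, Taxon 3, Taxon 9}.
C4 (derived state '1') is unique to Taxon 8 (autapomorphy; uninformative for grouping).
C5: derived state '1' in Taxon 2 only — an autapomorphy, so it tells us nothing about relationships among taxa.
C6 (derived state '0') is shared by Taxon 2, Taxon 3, Taxon 5, and Taxon 9 — a synapomorphy uniting that clade.
Most parsimonious ingroup topology: ((((Taxon 3,Taxon 2),Taxon 9),Taxon 5),Taxon 8).
Taxon 3 and Taxon 2 form a cherry on this tree, so they are sister taxa.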